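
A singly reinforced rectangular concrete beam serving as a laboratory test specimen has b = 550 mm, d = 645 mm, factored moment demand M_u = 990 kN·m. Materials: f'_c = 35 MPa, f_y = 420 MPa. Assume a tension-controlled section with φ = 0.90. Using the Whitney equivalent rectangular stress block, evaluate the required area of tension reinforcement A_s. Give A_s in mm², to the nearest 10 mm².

M_n = M_u/φ = 990/0.90 = 1100 kN·m.
With M_n = 0.85 f'_c a b (d − a/2), solve the quadratic for a:
a = d − √(d² − 2M_n/(0.85 f'_c b)) = 645 − √(645² − 2 × 1100×10⁶/(0.85 × 35 × 550)) = 114.37 mm.
A_s = 0.85 f'_c a b / f_y = 0.85 × 35 × 114.37 × 550 / 420 = 4455.7 mm².

A_s ≈ 4460 mm²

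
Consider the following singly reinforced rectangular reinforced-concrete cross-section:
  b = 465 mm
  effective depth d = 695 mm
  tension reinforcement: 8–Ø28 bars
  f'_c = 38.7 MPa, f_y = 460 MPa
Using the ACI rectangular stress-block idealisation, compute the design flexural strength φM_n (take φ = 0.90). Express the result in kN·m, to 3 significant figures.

A_s = 8 × 616 = 4928 mm².
T = A_s f_y = 4928 × 460 = 2266880 N = 2266.88 kN.
From C = T: a = T/(0.85 f'_c b) = 2266880/(0.85 × 38.7 × 465) = 148.20 mm.
M_n = T(d − a/2) = 2266.88 kN × (695 − 74.1) mm = 1407.51 kN·m.
φM_n = 0.90 × 1407.51 = 1266.76 kN·m.

φM_n ≈ 1270 kN·m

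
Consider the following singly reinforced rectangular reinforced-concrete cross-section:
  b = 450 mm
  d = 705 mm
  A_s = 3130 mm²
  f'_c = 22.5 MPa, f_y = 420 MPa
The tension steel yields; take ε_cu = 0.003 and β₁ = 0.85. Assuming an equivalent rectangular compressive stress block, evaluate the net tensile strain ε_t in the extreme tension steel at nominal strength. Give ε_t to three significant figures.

ε_t ≈ 0.00877

a = A_s f_y/(0.85 f'_c b) = 152.75 mm.
β₁ = 0.85, so c = a/β₁ = 152.75/0.85 = 179.71 mm.
From the linear strain diagram with ε_cu = 0.003: ε_t = 0.003 (d − c)/c = 0.003 × (705 − 179.71)/179.71 = 0.00877.
Since ε_t ≥ 0.005, the section is tension-controlled.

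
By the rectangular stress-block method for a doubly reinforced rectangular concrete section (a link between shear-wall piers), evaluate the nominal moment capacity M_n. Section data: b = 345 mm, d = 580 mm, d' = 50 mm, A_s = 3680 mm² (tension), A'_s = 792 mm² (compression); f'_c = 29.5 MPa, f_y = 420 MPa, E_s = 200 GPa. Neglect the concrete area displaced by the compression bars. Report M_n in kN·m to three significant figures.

M_n ≈ 795 kN·m

Assume both tension and compression steel yield.
Net tension couple steel: A_s − A'_s = 2888 mm².
a = (A_s − A'_s) f_y / (0.85 f'_c b) = 1212960/(0.85 × 29.5 × 345) = 140.21 mm.
c = a/β₁ = 140.21/0.839 = 167.12 mm; ε'_s = 0.003(c − d')/c = 0.0021 ≥ f_y/E_s = 0.0021, so compression steel does yield.
M_n = (A_s − A'_s) f_y (d − a/2) + A'_s f_y (d − d') = [1212960 × (580 − 70.105) + 332640 × (580 − 50)] × 10⁻⁶ = 618.48 + 176.30 = 794.78 kN·m.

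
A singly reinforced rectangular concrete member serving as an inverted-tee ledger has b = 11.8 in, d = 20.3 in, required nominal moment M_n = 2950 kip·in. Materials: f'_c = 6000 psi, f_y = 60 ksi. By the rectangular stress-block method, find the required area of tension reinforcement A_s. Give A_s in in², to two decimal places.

From M_n = 0.85 f'_c a b (d − a/2):
a = d − √(d² − 2M_n/(0.85 f'_c b)) = 20.3 − √(20.3² − 2 × 2950/(0.85 × 6 × 11.8)) = 2.579 in.
A_s = 0.85 f'_c a b / f_y = 0.85 × 6 × 2.579 × 11.8 / 60 = 2.587 in².

A_s ≈ 2.59 in²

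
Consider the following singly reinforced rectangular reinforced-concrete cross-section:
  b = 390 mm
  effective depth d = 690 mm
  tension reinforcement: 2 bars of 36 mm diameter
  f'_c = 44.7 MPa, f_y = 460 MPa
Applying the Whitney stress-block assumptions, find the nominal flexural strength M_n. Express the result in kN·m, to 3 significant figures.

A_s = 2 × 1018 = 2036 mm².
T = A_s f_y = 2036 × 460 = 936560 N = 936.56 kN.
From C = T: a = T/(0.85 f'_c b) = 936560/(0.85 × 44.7 × 390) = 63.20 mm.
M_n = T(d − a/2) = 936.56 kN × (690 − 31.6) mm = 616.63 kN·m.

M_n ≈ 617 kN·m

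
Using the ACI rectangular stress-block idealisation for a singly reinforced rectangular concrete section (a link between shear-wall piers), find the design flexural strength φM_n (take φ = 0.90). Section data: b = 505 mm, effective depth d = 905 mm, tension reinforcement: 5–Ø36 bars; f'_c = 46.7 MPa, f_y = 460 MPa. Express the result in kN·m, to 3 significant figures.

φM_n ≈ 1780 kN·m

A_s = 5 × 1018 = 5090 mm².
T = A_s f_y = 5090 × 460 = 2341400 N = 2341.4 kN.
From C = T: a = T/(0.85 f'_c b) = 2341400/(0.85 × 46.7 × 505) = 116.80 mm.
M_n = T(d − a/2) = 2341.4 kN × (905 − 58.4) mm = 1982.23 kN·m.
φM_n = 0.90 × 1982.23 = 1784.01 kN·m.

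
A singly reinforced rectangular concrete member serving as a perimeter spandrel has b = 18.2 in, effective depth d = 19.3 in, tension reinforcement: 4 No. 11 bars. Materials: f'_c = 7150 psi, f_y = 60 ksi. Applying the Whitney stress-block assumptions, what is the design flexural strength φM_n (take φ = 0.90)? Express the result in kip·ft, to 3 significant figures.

φM_n ≈ 494 kip·ft

A_s = 4 × 1.56 = 6.24 in².
T = A_s f_y = 6.24 × 60 = 374.4 kips.
a = T/(0.85 f'_c b) = 374.4/(0.85 × 7.15 × 18.2) = 3.385 in.
M_n = T(d − a/2) = 374.4 × (19.3 − 1.6925) = 6592.2 kip·in = 6592.2/12 = 549.35 kip·ft.
φM_n = 0.90 × 549.35 = 494.42 kip·ft.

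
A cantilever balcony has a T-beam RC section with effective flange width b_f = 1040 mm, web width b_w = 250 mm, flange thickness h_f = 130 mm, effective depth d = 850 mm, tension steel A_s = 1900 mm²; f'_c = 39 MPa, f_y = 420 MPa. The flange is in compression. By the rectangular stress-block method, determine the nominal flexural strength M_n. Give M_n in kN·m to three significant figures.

M_n ≈ 669 kN·m

Tension: T = A_s f_y = 1900 × 420 = 798000 N.
Try a within the flange: a = T/(0.85 f'_c b_f) = 798000/(0.85 × 39 × 1040) = 23.15 mm.
Since a = 23.15 ≤ h_f = 130 mm, the stress block lies entirely in the flange; analyse as a rectangular beam of width b_f.
M_n = T(d − a/2) = 798000 × (850 − 11.575) = 669.06 × 10⁶ N·mm.
M_n = 669.06 kN·m.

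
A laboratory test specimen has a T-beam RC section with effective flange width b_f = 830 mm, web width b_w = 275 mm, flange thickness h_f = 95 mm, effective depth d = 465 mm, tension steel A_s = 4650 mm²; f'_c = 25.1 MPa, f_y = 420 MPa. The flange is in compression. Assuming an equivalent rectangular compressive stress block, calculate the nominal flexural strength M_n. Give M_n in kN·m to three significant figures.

Tension: T = A_s f_y = 4650 × 420 = 1953000 N.
Try a within the flange: a = T/(0.85 f'_c b_f) = 1953000/(0.85 × 25.1 × 830) = 110.29 mm.
a = 110.29 > h_f = 95 mm: the block extends into the web. Split into flange-overhang and web parts.
C_f = 0.85 f'_c (b_f − b_w) h_f = 0.85 × 25.1 × (830 − 275) × 95 = 1124888 N.
Remaining web compression depth: a_w = (T − C_f)/(0.85 f'_c b_w) = (1953000 − 1124888)/(0.85 × 25.1 × 275) = 141.14 mm.
M_n = C_f(d − h_f/2) + (T − C_f)(d − a_w/2) = 1124888 × (465 − 47.5) + 828112 × (465 − 70.57) = 469.64 + 326.63 = 796.27 × 10⁶ N·mm.
M_n = 796.27 kN·m.

M_n ≈ 796 kN·m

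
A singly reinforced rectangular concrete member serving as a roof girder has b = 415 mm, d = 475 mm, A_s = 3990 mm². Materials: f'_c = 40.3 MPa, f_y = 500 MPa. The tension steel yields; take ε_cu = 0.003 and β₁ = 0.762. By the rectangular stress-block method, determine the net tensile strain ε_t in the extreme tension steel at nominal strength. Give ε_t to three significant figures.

a = A_s f_y/(0.85 f'_c b) = 140.34 mm.
β₁ = 0.762, so c = a/β₁ = 140.34/0.762 = 184.17 mm.
From the linear strain diagram with ε_cu = 0.003: ε_t = 0.003 (d − c)/c = 0.003 × (475 − 184.17)/184.17 = 0.00474.
ε_t is between 0.004 and 0.005 — transition zone.

ε_t ≈ 0.00474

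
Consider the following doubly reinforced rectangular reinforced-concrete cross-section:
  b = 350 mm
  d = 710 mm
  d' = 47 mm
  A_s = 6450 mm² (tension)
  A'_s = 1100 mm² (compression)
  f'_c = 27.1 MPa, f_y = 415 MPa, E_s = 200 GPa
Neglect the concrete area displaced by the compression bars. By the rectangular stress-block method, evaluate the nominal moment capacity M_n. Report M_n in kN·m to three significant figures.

M_n ≈ 1570 kN·m

Assume both tension and compression steel yield.
Net tension couple steel: A_s − A'_s = 5350 mm².
a = (A_s − A'_s) f_y / (0.85 f'_c b) = 2220250/(0.85 × 27.1 × 350) = 275.39 mm.
c = a/β₁ = 275.39/0.85 = 323.99 mm; ε'_s = 0.003(c − d')/c = 0.0026 ≥ f_y/E_s = 0.0021, so compression steel does yield.
M_n = (A_s − A'_s) f_y (d − a/2) + A'_s f_y (d − d') = [2220250 × (710 − 137.695) + 456500 × (710 − 47)] × 10⁻⁶ = 1270.66 + 302.66 = 1573.32 kN·m.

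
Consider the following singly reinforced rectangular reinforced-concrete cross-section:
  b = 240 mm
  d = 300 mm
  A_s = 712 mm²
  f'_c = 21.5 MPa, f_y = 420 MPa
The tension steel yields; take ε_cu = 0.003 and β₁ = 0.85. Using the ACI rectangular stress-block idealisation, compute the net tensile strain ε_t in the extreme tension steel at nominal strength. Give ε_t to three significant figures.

a = A_s f_y/(0.85 f'_c b) = 68.18 mm.
β₁ = 0.85, so c = a/β₁ = 68.18/0.85 = 80.21 mm.
From the linear strain diagram with ε_cu = 0.003: ε_t = 0.003 (d − c)/c = 0.003 × (300 − 80.21)/80.21 = 0.00822.
Since ε_t ≥ 0.005, the section is tension-controlled.

ε_t ≈ 0.00822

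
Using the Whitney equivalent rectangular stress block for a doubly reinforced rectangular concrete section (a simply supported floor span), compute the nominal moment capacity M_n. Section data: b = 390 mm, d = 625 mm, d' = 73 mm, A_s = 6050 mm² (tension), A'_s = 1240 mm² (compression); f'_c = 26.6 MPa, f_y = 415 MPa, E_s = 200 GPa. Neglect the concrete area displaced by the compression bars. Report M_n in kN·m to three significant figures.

Assume both tension and compression steel yield.
Net tension couple steel: A_s − A'_s = 4810 mm².
a = (A_s − A'_s) f_y / (0.85 f'_c b) = 1996150/(0.85 × 26.6 × 390) = 226.37 mm.
c = a/β₁ = 226.37/0.85 = 266.32 mm; ε'_s = 0.003(c − d')/c = 0.0022 ≥ f_y/E_s = 0.0021, so compression steel does yield.
M_n = (A_s − A'_s) f_y (d − a/2) + A'_s f_y (d − d') = [1996150 × (625 − 113.185) + 514600 × (625 − 73)] × 10⁻⁶ = 1021.66 + 284.06 = 1305.72 kN·m.

M_n ≈ 1310 kN·m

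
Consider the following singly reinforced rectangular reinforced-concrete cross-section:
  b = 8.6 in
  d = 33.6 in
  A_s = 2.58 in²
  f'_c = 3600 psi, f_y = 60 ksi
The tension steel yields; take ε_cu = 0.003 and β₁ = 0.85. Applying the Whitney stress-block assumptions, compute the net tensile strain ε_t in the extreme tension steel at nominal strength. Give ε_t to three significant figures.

ε_t ≈ 0.0116

a = A_s f_y/(0.85 f'_c b) = 5.882 in.
β₁ = 0.85, so c = a/β₁ = 5.882/0.85 = 6.920 in.
From the linear strain diagram with ε_cu = 0.003: ε_t = 0.003 (d − c)/c = 0.003 × (33.6 − 6.920)/6.920 = 0.0116.
Since ε_t ≥ 0.005, the section is tension-controlled.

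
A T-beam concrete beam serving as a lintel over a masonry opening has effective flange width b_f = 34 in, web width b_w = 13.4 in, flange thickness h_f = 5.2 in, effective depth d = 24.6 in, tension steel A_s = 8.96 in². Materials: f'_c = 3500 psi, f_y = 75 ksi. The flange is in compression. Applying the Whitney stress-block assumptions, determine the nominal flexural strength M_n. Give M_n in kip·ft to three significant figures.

Tension: T = A_s f_y = 8.96 × 75 = 672 kips.
Try a within the flange: a = T/(0.85 f'_c b_f) = 672/(0.85 × 3.5 × 34) = 6.644 in.
a = 6.644 > h_f = 5.2 in: the block extends into the web. Split into flange-overhang and web parts.
C_f = 0.85 f'_c (b_f − b_w) h_f = 0.85 × 3.5 × (34 − 13.4) × 5.2 = 318.7 kips.
Remaining web compression depth: a_w = (T − C_f)/(0.85 f'_c b_w) = (672 − 318.7)/(0.85 × 3.5 × 13.4) = 8.862 in.
M_n = C_f(d − h_f/2) + (T − C_f)(d − a_w/2) = 318.7 × (24.6 − 2.6) + 353.3 × (24.6 − 4.431) = 7011.4 + 7125.7 = 14137.1 kip·in.
M_n = 14137.1/12 = 1178.09 kip·ft.

M_n ≈ 1180 kip·ft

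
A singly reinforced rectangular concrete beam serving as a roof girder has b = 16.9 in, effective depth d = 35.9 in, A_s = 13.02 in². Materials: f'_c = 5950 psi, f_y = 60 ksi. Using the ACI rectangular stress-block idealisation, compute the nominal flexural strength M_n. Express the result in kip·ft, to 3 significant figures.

T = A_s f_y = 13.02 × 60 = 781.2 kips.
a = T/(0.85 f'_c b) = 781.2/(0.85 × 5.95 × 16.9) = 9.140 in.
M_n = T(d − a/2) = 781.2 × (35.9 − 4.57) = 24475.0 kip·in = 24475.0/12 = 2039.58 kip·ft.

M_n ≈ 2040 kip·ft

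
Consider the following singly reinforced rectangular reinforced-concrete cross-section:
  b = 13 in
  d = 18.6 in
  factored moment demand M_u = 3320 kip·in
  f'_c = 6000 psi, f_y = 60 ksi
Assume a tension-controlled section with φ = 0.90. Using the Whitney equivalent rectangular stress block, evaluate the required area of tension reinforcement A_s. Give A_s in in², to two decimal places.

A_s ≈ 3.63 in²

M_n = M_u/φ = 3320/0.90 = 3688.89 kip·in.
From M_n = 0.85 f'_c a b (d − a/2):
a = d − √(d² − 2M_n/(0.85 f'_c b)) = 18.6 − √(18.6² − 2 × 3688.89/(0.85 × 6 × 13)) = 3.281 in.
A_s = 0.85 f'_c a b / f_y = 0.85 × 6 × 3.281 × 13 / 60 = 3.626 in².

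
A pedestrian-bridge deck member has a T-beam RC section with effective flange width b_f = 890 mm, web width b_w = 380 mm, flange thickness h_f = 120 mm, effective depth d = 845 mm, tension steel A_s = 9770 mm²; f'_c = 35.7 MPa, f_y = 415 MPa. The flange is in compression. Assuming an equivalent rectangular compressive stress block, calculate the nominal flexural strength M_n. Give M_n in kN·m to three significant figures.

M_n ≈ 3110 kN·m

Tension: T = A_s f_y = 9770 × 415 = 4054550 N.
Try a within the flange: a = T/(0.85 f'_c b_f) = 4054550/(0.85 × 35.7 × 890) = 150.13 mm.
a = 150.13 > h_f = 120 mm: the block extends into the web. Split into flange-overhang and web parts.
C_f = 0.85 f'_c (b_f − b_w) h_f = 0.85 × 35.7 × (890 − 380) × 120 = 1857114 N.
Remaining web compression depth: a_w = (T − C_f)/(0.85 f'_c b_w) = (4054550 − 1857114)/(0.85 × 35.7 × 380) = 190.57 mm.
M_n = C_f(d − h_f/2) + (T − C_f)(d − a_w/2) = 1857114 × (845 − 60) + 2197436 × (845 − 95.285) = 1457.83 + 1647.45 = 3105.28 × 10⁶ N·mm.
M_n = 3105.28 kN·m.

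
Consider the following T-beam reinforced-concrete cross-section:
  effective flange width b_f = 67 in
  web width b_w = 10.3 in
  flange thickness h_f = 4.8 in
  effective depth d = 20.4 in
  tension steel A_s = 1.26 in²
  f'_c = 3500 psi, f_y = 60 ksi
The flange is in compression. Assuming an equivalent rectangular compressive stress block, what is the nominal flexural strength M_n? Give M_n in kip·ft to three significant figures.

M_n ≈ 127 kip·ft

Tension: T = A_s f_y = 1.26 × 60 = 75.6 kips.
Try a within the flange: a = T/(0.85 f'_c b_f) = 75.6/(0.85 × 3.5 × 67) = 0.379 in.
Since a = 0.379 ≤ h_f = 4.8 in, the stress block lies entirely in the flange; analyse as a rectangular beam of width b_f.
M_n = T(d − a/2) = 75.6 × (20.4 − 0.1895) = 1527.9 kip·in.
M_n = 1527.9/12 = 127.33 kip·ft.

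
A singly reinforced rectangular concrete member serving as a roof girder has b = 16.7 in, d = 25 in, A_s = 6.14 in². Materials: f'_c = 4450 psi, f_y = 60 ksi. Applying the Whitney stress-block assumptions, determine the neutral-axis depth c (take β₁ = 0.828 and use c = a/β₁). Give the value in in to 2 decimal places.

c ≈ 7.04 in

T = A_s f_y = 6.14 × 60 = 368.4 kips.
a = T/(0.85 f'_c b) = 368.4/(0.85 × 4.45 × 16.7) = 5.8321 in.
With β₁ = 0.828, c = a/β₁ = 5.8321/0.828 = 7.04 in.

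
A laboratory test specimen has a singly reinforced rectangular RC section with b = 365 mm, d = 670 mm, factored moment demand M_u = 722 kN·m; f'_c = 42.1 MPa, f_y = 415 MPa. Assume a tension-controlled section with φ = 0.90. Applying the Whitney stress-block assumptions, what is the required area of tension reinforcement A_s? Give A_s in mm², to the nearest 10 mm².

M_n = M_u/φ = 722/0.90 = 802.222 kN·m.
With M_n = 0.85 f'_c a b (d − a/2), solve the quadratic for a:
a = d − √(d² − 2M_n/(0.85 f'_c b)) = 670 − √(670² − 2 × 802.222×10⁶/(0.85 × 42.1 × 365)) = 98.98 mm.
A_s = 0.85 f'_c a b / f_y = 0.85 × 42.1 × 98.98 × 365 / 415 = 3115.3 mm².

A_s ≈ 3120 mm²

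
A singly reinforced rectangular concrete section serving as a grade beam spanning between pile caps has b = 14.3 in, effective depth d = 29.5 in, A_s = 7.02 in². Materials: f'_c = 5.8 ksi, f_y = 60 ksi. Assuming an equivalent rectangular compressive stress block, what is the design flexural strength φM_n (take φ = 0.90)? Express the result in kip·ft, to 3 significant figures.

φM_n ≈ 838 kip·ft

T = A_s f_y = 7.02 × 60 = 421.2 kips.
a = T/(0.85 f'_c b) = 421.2/(0.85 × 5.8 × 14.3) = 5.975 in.
M_n = T(d − a/2) = 421.2 × (29.5 − 2.9875) = 11167.1 kip·in = 11167.1/12 = 930.59 kip·ft.
φM_n = 0.90 × 930.59 = 837.53 kip·ft.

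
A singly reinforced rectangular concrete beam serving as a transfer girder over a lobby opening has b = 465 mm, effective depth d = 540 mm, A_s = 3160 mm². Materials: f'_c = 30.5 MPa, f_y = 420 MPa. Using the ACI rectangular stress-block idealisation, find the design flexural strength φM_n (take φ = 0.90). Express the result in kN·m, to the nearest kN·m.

T = A_s f_y = 3160 × 420 = 1327200 N = 1327.2 kN.
From C = T: a = T/(0.85 f'_c b) = 1327200/(0.85 × 30.5 × 465) = 110.09 mm.
M_n = T(d − a/2) = 1327.2 kN × (540 − 55.045) mm = 643.63 kN·m.
φM_n = 0.90 × 643.63 = 579.27 kN·m.

φM_n ≈ 579 kN·m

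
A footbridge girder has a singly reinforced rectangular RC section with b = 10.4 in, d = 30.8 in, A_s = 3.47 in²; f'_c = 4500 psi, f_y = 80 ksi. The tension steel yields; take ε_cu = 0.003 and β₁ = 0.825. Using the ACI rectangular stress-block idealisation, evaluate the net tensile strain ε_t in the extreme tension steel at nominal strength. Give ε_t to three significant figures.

ε_t ≈ 0.00792

a = A_s f_y/(0.85 f'_c b) = 6.978 in.
β₁ = 0.825, so c = a/β₁ = 6.978/0.825 = 8.458 in.
From the linear strain diagram with ε_cu = 0.003: ε_t = 0.003 (d − c)/c = 0.003 × (30.8 − 8.458)/8.458 = 0.00792.
Since ε_t ≥ 0.005, the section is tension-controlled.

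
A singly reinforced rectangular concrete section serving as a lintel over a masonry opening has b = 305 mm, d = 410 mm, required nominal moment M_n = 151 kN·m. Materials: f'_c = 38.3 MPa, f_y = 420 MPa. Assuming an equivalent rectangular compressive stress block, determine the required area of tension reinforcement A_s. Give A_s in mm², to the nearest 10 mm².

A_s ≈ 920 mm²

With M_n = 0.85 f'_c a b (d − a/2), solve the quadratic for a:
a = d − √(d² − 2M_n/(0.85 f'_c b)) = 410 − √(410² − 2 × 151×10⁶/(0.85 × 38.3 × 305)) = 38.94 mm.
A_s = 0.85 f'_c a b / f_y = 0.85 × 38.3 × 38.94 × 305 / 420 = 920.6 mm².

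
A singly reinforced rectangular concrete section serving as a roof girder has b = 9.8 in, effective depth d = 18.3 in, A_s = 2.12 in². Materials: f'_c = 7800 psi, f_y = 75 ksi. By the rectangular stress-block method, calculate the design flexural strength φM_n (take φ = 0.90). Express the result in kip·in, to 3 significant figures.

φM_n ≈ 2440 kip·in

T = A_s f_y = 2.12 × 75 = 159 kips.
a = T/(0.85 f'_c b) = 159/(0.85 × 7.8 × 9.8) = 2.447 in.
M_n = T(d − a/2) = 159 × (18.3 − 1.2235) = 2715.2 kip·in.
φM_n = 0.90 × 2715.2 = 2443.7 kip·in.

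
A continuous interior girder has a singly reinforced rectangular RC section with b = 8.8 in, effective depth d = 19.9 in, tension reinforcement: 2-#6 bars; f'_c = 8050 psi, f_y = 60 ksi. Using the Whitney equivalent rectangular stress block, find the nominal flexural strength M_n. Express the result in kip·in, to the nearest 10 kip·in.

A_s = 2 × 0.44 = 0.88 in².
T = A_s f_y = 0.88 × 60 = 52.8 kips.
a = T/(0.85 f'_c b) = 52.8/(0.85 × 8.05 × 8.8) = 0.877 in.
M_n = T(d − a/2) = 52.8 × (19.9 − 0.4385) = 1027.6 kip·in.

M_n ≈ 1030 kip·in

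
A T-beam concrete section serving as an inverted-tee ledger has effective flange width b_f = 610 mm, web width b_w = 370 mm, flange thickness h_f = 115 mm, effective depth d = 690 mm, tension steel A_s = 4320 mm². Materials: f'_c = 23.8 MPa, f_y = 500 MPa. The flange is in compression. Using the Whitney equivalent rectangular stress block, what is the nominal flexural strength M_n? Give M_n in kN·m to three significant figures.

M_n ≈ 1290 kN·m

Tension: T = A_s f_y = 4320 × 500 = 2160000 N.
Try a within the flange: a = T/(0.85 f'_c b_f) = 2160000/(0.85 × 23.8 × 610) = 175.04 mm.
a = 175.04 > h_f = 115 mm: the block extends into the web. Split into flange-overhang and web parts.
C_f = 0.85 f'_c (b_f − b_w) h_f = 0.85 × 23.8 × (610 − 370) × 115 = 558348 N.
Remaining web compression depth: a_w = (T − C_f)/(0.85 f'_c b_w) = (2160000 − 558348)/(0.85 × 23.8 × 370) = 213.98 mm.
M_n = C_f(d − h_f/2) + (T − C_f)(d − a_w/2) = 558348 × (690 − 57.5) + 1601652 × (690 − 106.99) = 353.16 + 933.78 = 1286.94 × 10⁶ N·mm.
M_n = 1286.94 kN·m.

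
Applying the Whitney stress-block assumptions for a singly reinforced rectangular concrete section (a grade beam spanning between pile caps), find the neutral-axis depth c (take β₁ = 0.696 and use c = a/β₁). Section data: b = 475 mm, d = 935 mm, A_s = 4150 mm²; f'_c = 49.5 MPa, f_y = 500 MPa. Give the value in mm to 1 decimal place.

T = A_s f_y = 4150 × 500 = 2075000 N = 2075 kN.
Setting C = 0.85 f'_c a b equal to T: a = 2075000/(0.85 × 49.5 × 475) = 103.825 mm.
With β₁ = 0.696, c = a/β₁ = 103.825/0.696 = 149.2 mm.

c ≈ 149.2 mm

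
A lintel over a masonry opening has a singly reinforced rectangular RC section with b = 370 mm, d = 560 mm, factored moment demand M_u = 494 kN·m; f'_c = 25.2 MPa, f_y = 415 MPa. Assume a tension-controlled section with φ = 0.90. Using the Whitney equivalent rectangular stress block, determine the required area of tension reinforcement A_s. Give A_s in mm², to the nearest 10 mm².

A_s ≈ 2700 mm²

M_n = M_u/φ = 494/0.90 = 548.889 kN·m.
With M_n = 0.85 f'_c a b (d − a/2), solve the quadratic for a:
a = d − √(d² − 2M_n/(0.85 f'_c b)) = 560 − √(560² − 2 × 548.889×10⁶/(0.85 × 25.2 × 370)) = 141.57 mm.
A_s = 0.85 f'_c a b / f_y = 0.85 × 25.2 × 141.57 × 370 / 415 = 2703.6 mm².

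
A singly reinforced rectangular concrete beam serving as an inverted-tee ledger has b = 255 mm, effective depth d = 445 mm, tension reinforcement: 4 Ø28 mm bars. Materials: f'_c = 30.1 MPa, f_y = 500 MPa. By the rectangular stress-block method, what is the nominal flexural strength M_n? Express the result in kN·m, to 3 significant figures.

M_n ≈ 432 kN·m

A_s = 4 × 616 = 2464 mm².
T = A_s f_y = 2464 × 500 = 1232000 N = 1232 kN.
From C = T: a = T/(0.85 f'_c b) = 1232000/(0.85 × 30.1 × 255) = 188.84 mm.
M_n = T(d − a/2) = 1232 kN × (445 − 94.42) mm = 431.91 kN·m.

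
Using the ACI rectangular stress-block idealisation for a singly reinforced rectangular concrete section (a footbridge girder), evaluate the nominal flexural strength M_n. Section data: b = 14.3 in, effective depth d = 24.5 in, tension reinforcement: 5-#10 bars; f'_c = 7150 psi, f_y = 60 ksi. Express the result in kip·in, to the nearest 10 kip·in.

A_s = 5 × 1.27 = 6.35 in².
T = A_s f_y = 6.35 × 60 = 381 kips.
a = T/(0.85 f'_c b) = 381/(0.85 × 7.15 × 14.3) = 4.384 in.
M_n = T(d − a/2) = 381 × (24.5 − 2.192) = 8499.3 kip·in.

M_n ≈ 8500 kip·in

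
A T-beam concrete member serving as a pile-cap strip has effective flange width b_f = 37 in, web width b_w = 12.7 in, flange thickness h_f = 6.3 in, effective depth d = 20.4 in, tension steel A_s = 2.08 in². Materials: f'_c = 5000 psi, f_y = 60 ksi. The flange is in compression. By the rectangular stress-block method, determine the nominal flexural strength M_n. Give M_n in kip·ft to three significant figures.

Tension: T = A_s f_y = 2.08 × 60 = 124.8 kips.
Try a within the flange: a = T/(0.85 f'_c b_f) = 124.8/(0.85 × 5 × 37) = 0.794 in.
Since a = 0.794 ≤ h_f = 6.3 in, the stress block lies entirely in the flange; analyse as a rectangular beam of width b_f.
M_n = T(d − a/2) = 124.8 × (20.4 − 0.397) = 2496.4 kip·in.
M_n = 2496.4/12 = 208.03 kip·ft.

M_n ≈ 208 kip·ft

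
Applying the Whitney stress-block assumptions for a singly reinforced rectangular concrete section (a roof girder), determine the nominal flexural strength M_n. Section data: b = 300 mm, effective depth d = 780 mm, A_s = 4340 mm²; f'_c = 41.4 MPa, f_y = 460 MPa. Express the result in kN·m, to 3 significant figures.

M_n ≈ 1370 kN·m

T = A_s f_y = 4340 × 460 = 1996400 N = 1996.4 kN.
From C = T: a = T/(0.85 f'_c b) = 1996400/(0.85 × 41.4 × 300) = 189.11 mm.
M_n = T(d − a/2) = 1996.4 kN × (780 − 94.555) mm = 1368.42 kN·m.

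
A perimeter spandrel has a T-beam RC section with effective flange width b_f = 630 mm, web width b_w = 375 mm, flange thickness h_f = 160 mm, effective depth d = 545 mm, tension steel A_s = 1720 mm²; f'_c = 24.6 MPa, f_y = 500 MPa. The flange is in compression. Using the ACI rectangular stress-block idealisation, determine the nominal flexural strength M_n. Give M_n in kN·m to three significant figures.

Tension: T = A_s f_y = 1720 × 500 = 860000 N.
Try a within the flange: a = T/(0.85 f'_c b_f) = 860000/(0.85 × 24.6 × 630) = 65.28 mm.
Since a = 65.28 ≤ h_f = 160 mm, the stress block lies entirely in the flange; analyse as a rectangular beam of width b_f.
M_n = T(d − a/2) = 860000 × (545 − 32.64) = 440.63 × 10⁶ N·mm.
M_n = 440.63 kN·m.

M_n ≈ 441 kN·m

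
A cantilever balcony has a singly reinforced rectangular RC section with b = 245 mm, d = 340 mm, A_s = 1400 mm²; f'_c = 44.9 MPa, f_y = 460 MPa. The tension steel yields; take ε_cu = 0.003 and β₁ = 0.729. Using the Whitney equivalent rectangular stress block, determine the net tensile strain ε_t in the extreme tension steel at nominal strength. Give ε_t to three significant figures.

a = A_s f_y/(0.85 f'_c b) = 68.87 mm.
β₁ = 0.729, so c = a/β₁ = 68.87/0.729 = 94.47 mm.
From the linear strain diagram with ε_cu = 0.003: ε_t = 0.003 (d − c)/c = 0.003 × (340 − 94.47)/94.47 = 0.00780.
Since ε_t ≥ 0.005, the section is tension-controlled.

ε_t ≈ 0.00780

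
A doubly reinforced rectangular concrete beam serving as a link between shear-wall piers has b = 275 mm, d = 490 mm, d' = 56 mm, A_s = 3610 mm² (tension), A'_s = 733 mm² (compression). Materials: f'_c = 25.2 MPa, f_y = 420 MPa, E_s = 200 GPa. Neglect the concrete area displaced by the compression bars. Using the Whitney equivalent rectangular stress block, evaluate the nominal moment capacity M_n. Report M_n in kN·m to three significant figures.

M_n ≈ 602 kN·m

Assume both tension and compression steel yield.
Net tension couple steel: A_s − A'_s = 2877 mm².
a = (A_s − A'_s) f_y / (0.85 f'_c b) = 1208340/(0.85 × 25.2 × 275) = 205.13 mm.
c = a/β₁ = 205.13/0.85 = 241.33 mm; ε'_s = 0.003(c − d')/c = 0.0023 ≥ f_y/E_s = 0.0021, so compression steel does yield.
M_n = (A_s − A'_s) f_y (d − a/2) + A'_s f_y (d − d') = [1208340 × (490 − 102.565) + 307860 × (490 − 56)] × 10⁻⁶ = 468.15 + 133.61 = 601.76 kN·m.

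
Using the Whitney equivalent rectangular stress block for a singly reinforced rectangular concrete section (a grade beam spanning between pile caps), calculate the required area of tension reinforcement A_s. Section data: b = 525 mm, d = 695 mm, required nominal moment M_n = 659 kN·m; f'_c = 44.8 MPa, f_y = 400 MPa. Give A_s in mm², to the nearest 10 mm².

A_s ≈ 2460 mm²

With M_n = 0.85 f'_c a b (d − a/2), solve the quadratic for a:
a = d − √(d² − 2M_n/(0.85 f'_c b)) = 695 − √(695² − 2 × 659×10⁶/(0.85 × 44.8 × 525)) = 49.17 mm.
A_s = 0.85 f'_c a b / f_y = 0.85 × 44.8 × 49.17 × 525 / 400 = 2457.5 mm².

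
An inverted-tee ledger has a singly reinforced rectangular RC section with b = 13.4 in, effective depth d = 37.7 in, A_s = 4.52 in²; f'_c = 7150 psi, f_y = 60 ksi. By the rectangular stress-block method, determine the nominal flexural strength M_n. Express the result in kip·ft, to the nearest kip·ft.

M_n ≈ 814 kip·ft

T = A_s f_y = 4.52 × 60 = 271.2 kips.
a = T/(0.85 f'_c b) = 271.2/(0.85 × 7.15 × 13.4) = 3.330 in.
M_n = T(d − a/2) = 271.2 × (37.7 − 1.665) = 9772.7 kip·in = 9772.7/12 = 814.39 kip·ft.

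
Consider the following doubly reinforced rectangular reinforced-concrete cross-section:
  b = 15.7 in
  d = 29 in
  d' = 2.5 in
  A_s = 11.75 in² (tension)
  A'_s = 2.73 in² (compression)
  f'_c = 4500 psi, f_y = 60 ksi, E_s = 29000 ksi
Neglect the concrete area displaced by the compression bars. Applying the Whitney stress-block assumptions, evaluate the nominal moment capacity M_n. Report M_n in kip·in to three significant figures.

Assume both steels yield.
a = (A_s − A'_s) f_y/(0.85 f'_c b) = (11.75 − 2.73) × 60/(0.85 × 4.5 × 15.7) = 9.012 in.
c = a/β₁ = 9.012/0.825 = 10.924 in; ε'_s = 0.003(c − d')/c = 0.0023 ≥ ε_y = 0.0021, so the compression steel yields.
M_n = (A_s − A'_s) f_y (d − a/2) + A'_s f_y (d − d') = 541.2 × (29 − 4.506) + 163.8 × (29 − 2.5) = 13256.2 + 4340.7 = 17596.9 kip·in.

M_n ≈ 17600 kip·in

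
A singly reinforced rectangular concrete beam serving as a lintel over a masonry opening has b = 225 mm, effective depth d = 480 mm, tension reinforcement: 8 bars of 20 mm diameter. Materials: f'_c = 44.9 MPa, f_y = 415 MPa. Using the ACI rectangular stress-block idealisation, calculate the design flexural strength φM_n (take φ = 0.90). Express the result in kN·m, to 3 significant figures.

φM_n ≈ 393 kN·m

A_s = 8 × 314 = 2512 mm².
T = A_s f_y = 2512 × 415 = 1042480 N = 1042.48 kN.
From C = T: a = T/(0.85 f'_c b) = 1042480/(0.85 × 44.9 × 225) = 121.40 mm.
M_n = T(d − a/2) = 1042.48 kN × (480 − 60.7) mm = 437.11 kN·m.
φM_n = 0.90 × 437.11 = 393.40 kN·m.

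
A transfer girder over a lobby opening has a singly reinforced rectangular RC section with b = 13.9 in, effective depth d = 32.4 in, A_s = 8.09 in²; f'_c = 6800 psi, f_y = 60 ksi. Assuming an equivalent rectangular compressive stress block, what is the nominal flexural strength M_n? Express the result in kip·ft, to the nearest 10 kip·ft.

M_n ≈ 1190 kip·ft

T = A_s f_y = 8.09 × 60 = 485.4 kips.
a = T/(0.85 f'_c b) = 485.4/(0.85 × 6.8 × 13.9) = 6.042 in.
M_n = T(d − a/2) = 485.4 × (32.4 − 3.021) = 14260.6 kip·in = 14260.6/12 = 1188.38 kip·ft.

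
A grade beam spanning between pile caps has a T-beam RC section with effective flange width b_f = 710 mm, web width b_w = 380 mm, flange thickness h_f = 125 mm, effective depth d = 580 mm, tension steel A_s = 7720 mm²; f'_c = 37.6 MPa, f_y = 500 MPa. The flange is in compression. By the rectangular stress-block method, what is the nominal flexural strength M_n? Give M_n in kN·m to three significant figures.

M_n ≈ 1890 kN·m

Tension: T = A_s f_y = 7720 × 500 = 3860000 N.
Try a within the flange: a = T/(0.85 f'_c b_f) = 3860000/(0.85 × 37.6 × 710) = 170.11 mm.
a = 170.11 > h_f = 125 mm: the block extends into the web. Split into flange-overhang and web parts.
C_f = 0.85 f'_c (b_f − b_w) h_f = 0.85 × 37.6 × (710 − 380) × 125 = 1318350 N.
Remaining web compression depth: a_w = (T − C_f)/(0.85 f'_c b_w) = (3860000 − 1318350)/(0.85 × 37.6 × 380) = 209.28 mm.
M_n = C_f(d − h_f/2) + (T − C_f)(d − a_w/2) = 1318350 × (580 − 62.5) + 2541650 × (580 − 104.64) = 682.25 + 1208.20 = 1890.45 × 10⁶ N·mm.
M_n = 1890.45 kN·m.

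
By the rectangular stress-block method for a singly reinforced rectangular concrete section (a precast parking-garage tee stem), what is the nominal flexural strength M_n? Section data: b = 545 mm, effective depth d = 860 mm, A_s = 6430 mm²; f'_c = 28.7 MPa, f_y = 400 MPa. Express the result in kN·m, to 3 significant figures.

M_n ≈ 1960 kN·m

T = A_s f_y = 6430 × 400 = 2572000 N = 2572 kN.
From C = T: a = T/(0.85 f'_c b) = 2572000/(0.85 × 28.7 × 545) = 193.45 mm.
M_n = T(d − a/2) = 2572 kN × (860 − 96.725) mm = 1963.14 kN·m.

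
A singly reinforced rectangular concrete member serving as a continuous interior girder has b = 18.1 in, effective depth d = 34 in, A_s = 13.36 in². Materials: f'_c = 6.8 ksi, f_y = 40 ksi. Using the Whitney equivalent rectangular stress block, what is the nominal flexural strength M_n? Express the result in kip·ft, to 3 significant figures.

T = A_s f_y = 13.36 × 40 = 534.4 kips.
a = T/(0.85 f'_c b) = 534.4/(0.85 × 6.8 × 18.1) = 5.108 in.
M_n = T(d − a/2) = 534.4 × (34 − 2.554) = 16804.7 kip·in = 16804.7/12 = 1400.39 kip·ft.

M_n ≈ 1400 kip·ft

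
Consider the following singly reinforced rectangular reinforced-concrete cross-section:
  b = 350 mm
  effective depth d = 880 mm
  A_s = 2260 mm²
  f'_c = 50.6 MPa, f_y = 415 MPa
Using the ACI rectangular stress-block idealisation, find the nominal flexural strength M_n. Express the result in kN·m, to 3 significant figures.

T = A_s f_y = 2260 × 415 = 937900 N = 937.9 kN.
From C = T: a = T/(0.85 f'_c b) = 937900/(0.85 × 50.6 × 350) = 62.30 mm.
M_n = T(d − a/2) = 937.9 kN × (880 − 31.15) mm = 796.14 kN·m.

M_n ≈ 796 kN·m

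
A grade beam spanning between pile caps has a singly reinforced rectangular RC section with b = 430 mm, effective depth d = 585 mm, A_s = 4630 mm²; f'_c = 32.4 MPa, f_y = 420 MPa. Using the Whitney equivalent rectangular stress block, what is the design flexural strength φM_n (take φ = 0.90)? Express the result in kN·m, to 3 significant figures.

T = A_s f_y = 4630 × 420 = 1944600 N = 1944.6 kN.
From C = T: a = T/(0.85 f'_c b) = 1944600/(0.85 × 32.4 × 430) = 164.21 mm.
M_n = T(d − a/2) = 1944.6 kN × (585 − 82.105) mm = 977.93 kN·m.
φM_n = 0.90 × 977.93 = 880.14 kN·m.

φM_n ≈ 880 kN·m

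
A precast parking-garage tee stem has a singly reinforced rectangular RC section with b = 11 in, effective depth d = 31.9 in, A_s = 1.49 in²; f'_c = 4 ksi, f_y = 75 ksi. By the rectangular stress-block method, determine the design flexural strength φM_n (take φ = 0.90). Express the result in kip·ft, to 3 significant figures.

T = A_s f_y = 1.49 × 75 = 111.75 kips.
a = T/(0.85 f'_c b) = 111.75/(0.85 × 4 × 11) = 2.988 in.
M_n = T(d − a/2) = 111.75 × (31.9 − 1.494) = 3397.9 kip·in = 3397.9/12 = 283.16 kip·ft.
φM_n = 0.90 × 283.16 = 254.84 kip·ft.

φM_n ≈ 255 kip·ft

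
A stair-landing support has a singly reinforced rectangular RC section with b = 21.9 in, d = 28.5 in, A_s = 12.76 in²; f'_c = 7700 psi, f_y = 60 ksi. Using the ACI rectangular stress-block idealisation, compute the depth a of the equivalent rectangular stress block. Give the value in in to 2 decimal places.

a ≈ 5.34 in

T = A_s f_y = 12.76 × 60 = 765.6 kips.
a = T/(0.85 f'_c b) = 765.6/(0.85 × 7.7 × 21.9) = 5.34 in.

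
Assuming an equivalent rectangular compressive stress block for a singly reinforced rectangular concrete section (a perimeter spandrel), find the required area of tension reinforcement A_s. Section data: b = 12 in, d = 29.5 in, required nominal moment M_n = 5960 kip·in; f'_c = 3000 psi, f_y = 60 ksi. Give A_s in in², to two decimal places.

From M_n = 0.85 f'_c a b (d − a/2):
a = d − √(d² − 2M_n/(0.85 f'_c b)) = 29.5 − √(29.5² − 2 × 5960/(0.85 × 3 × 12)) = 7.575 in.
A_s = 0.85 f'_c a b / f_y = 0.85 × 3 × 7.575 × 12 / 60 = 3.863 in².

A_s ≈ 3.86 in²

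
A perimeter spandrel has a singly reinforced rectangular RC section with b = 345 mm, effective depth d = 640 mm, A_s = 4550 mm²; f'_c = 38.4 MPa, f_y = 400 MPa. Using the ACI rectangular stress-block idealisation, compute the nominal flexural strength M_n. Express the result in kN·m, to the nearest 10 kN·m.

M_n ≈ 1020 kN·m

T = A_s f_y = 4550 × 400 = 1820000 N = 1820 kN.
From C = T: a = T/(0.85 f'_c b) = 1820000/(0.85 × 38.4 × 345) = 161.62 mm.
M_n = T(d − a/2) = 1820 kN × (640 − 80.81) mm = 1017.73 kN·m.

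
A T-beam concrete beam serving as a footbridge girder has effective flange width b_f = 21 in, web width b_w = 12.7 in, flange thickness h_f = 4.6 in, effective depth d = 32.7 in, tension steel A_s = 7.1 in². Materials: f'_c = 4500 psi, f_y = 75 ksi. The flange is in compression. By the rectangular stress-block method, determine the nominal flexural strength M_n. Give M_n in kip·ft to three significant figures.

Tension: T = A_s f_y = 7.1 × 75 = 532.5 kips.
Try a within the flange: a = T/(0.85 f'_c b_f) = 532.5/(0.85 × 4.5 × 21) = 6.629 in.
a = 6.629 > h_f = 4.6 in: the block extends into the web. Split into flange-overhang and web parts.
C_f = 0.85 f'_c (b_f − b_w) h_f = 0.85 × 4.5 × (21 − 12.7) × 4.6 = 146.0 kips.
Remaining web compression depth: a_w = (T − C_f)/(0.85 f'_c b_w) = (532.5 − 146.0)/(0.85 × 4.5 × 12.7) = 7.956 in.
M_n = C_f(d − h_f/2) + (T − C_f)(d − a_w/2) = 146.0 × (32.7 − 2.3) + 386.5 × (32.7 − 3.978) = 4438.4 + 11101.1 = 15539.5 kip·in.
M_n = 15539.5/12 = 1294.96 kip·ft.

M_n ≈ 1290 kip·ft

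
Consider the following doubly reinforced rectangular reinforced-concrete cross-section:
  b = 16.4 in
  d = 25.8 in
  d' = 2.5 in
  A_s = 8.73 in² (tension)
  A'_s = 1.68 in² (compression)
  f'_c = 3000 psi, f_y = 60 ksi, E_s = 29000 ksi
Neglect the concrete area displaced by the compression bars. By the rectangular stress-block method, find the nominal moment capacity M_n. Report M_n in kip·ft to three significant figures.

Assume both steels yield.
a = (A_s − A'_s) f_y/(0.85 f'_c b) = (8.73 − 1.68) × 60/(0.85 × 3 × 16.4) = 10.115 in.
c = a/β₁ = 10.115/0.85 = 11.900 in; ε'_s = 0.003(c − d')/c = 0.0024 ≥ ε_y = 0.0021, so the compression steel yields.
M_n = (A_s − A'_s) f_y (d − a/2) + A'_s f_y (d − d') = 423 × (25.8 − 5.0575) + 100.8 × (25.8 − 2.5) = 8774.1 + 2348.6 = 11122.7 kip·in = 11122.7/12 = 926.89 kip·ft.

M_n ≈ 927 kip·ft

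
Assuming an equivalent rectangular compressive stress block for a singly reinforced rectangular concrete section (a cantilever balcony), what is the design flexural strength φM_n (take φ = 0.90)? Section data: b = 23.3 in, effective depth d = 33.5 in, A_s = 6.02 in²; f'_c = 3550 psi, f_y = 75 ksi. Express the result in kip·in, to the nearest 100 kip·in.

T = A_s f_y = 6.02 × 75 = 451.5 kips.
a = T/(0.85 f'_c b) = 451.5/(0.85 × 3.55 × 23.3) = 6.422 in.
M_n = T(d − a/2) = 451.5 × (33.5 − 3.211) = 13675.5 kip·in.
φM_n = 0.90 × 13675.5 = 12308.0 kip·in.

φM_n ≈ 12300 kip·in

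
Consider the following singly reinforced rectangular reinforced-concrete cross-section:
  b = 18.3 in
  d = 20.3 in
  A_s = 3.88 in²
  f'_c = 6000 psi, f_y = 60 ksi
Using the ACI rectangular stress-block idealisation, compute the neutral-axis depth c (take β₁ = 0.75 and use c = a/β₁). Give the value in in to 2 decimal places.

c ≈ 3.33 in

T = A_s f_y = 3.88 × 60 = 232.8 kips.
a = T/(0.85 f'_c b) = 232.8/(0.85 × 6 × 18.3) = 2.4944 in.
With β₁ = 0.75, c = a/β₁ = 2.4944/0.75 = 3.33 in.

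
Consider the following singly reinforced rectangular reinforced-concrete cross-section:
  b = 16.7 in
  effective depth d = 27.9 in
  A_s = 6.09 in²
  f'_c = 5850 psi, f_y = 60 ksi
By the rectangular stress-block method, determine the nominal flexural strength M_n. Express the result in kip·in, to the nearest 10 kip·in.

M_n ≈ 9390 kip·in

T = A_s f_y = 6.09 × 60 = 365.4 kips.
a = T/(0.85 f'_c b) = 365.4/(0.85 × 5.85 × 16.7) = 4.400 in.
M_n = T(d − a/2) = 365.4 × (27.9 − 2.2) = 9390.8 kip·in.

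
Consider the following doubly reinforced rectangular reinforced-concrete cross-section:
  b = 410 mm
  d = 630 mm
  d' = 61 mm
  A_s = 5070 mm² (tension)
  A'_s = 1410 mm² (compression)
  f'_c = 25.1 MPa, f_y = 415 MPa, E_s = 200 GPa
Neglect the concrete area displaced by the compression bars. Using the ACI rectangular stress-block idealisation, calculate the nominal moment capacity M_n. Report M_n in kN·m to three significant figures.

M_n ≈ 1160 kN·m

Assume both tension and compression steel yield.
Net tension couple steel: A_s − A'_s = 3660 mm².
a = (A_s − A'_s) f_y / (0.85 f'_c b) = 1518900/(0.85 × 25.1 × 410) = 173.64 mm.
c = a/β₁ = 173.64/0.85 = 204.28 mm; ε'_s = 0.003(c − d')/c = 0.0021 ≥ f_y/E_s = 0.0021, so compression steel does yield.
M_n = (A_s − A'_s) f_y (d − a/2) + A'_s f_y (d − d') = [1518900 × (630 − 86.82) + 585150 × (630 − 61)] × 10⁻⁶ = 825.04 + 332.95 = 1157.99 kN·m.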